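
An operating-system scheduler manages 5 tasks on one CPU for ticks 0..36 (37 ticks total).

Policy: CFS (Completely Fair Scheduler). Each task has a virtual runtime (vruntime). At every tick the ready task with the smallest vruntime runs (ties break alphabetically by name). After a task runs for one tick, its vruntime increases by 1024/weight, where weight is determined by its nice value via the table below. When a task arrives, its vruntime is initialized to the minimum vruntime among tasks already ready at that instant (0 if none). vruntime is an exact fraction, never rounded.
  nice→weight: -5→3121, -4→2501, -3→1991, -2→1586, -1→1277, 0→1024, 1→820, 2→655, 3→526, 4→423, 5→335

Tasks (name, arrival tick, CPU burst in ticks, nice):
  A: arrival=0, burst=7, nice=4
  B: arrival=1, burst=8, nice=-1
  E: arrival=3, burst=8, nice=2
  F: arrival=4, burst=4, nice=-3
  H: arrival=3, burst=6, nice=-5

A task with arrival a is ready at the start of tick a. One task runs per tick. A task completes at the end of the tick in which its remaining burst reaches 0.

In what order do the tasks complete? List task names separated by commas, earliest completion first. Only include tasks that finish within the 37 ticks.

completion order = F, H, B, E, A

t=0: vr[A=0] → run A
t=1: vr[A=1024/423 B=1024/423] → run A
t=2: vr[A=2048/423 B=1024/423] → run B
t=3: vr[A=2048/423 B=1740800/540171 E=1740800/540171 H=1740800/540171] → run B
t=4: vr[A=2048/423 B=2173952/540171 E=1740800/540171 F=1740800/540171 H=1740800/540171] → run E
t=5: vr[A=2048/423 B=2173952/540171 E=1693359104/353812005 F=1740800/540171 H=1740800/540171] → run F
t=6: vr[A=2048/423 B=2173952/540171 E=1693359104/353812005 F=4019067904/1075480461 H=1740800/540171] → run H
t=7: vr[A=2048/423 B=2173952/540171 E=1693359104/353812005 F=4019067904/1075480461 H=5986171904/1685873691] → run H
t=8: vr[A=2048/423 B=2173952/540171 E=1693359104/353812005 F=4019067904/1075480461 H=6539307008/1685873691] → run F
t=9: vr[A=2048/423 B=2173952/540171 E=1693359104/353812005 F=4572203008/1075480461 H=6539307008/1685873691] → run H
t=10: vr[A=2048/423 B=2173952/540171 E=1693359104/353812005 F=4572203008/1075480461 H=7092442112/1685873691] → run B
t=11: vr[A=2048/423 B=2607104/540171 E=1693359104/353812005 F=4572203008/1075480461 H=7092442112/1685873691] → run H
t=12: vr[A=2048/423 B=2607104/540171 E=1693359104/353812005 F=4572203008/1075480461 H=7645577216/1685873691] → run F
t=13: vr[A=2048/423 B=2607104/540171 E=1693359104/353812005 F=5125338112/1075480461 H=7645577216/1685873691] → run H
t=14: vr[A=2048/423 B=2607104/540171 E=1693359104/353812005 F=5125338112/1075480461 H=8198712320/1685873691] → run F
t=15: vr[A=2048/423 B=2607104/540171 E=1693359104/353812005 H=8198712320/1685873691] → run E
t=16: vr[A=2048/423 B=2607104/540171 E=2246494208/353812005 H=8198712320/1685873691] → run B
t=17: vr[A=2048/423 B=3040256/540171 E=2246494208/353812005 H=8198712320/1685873691] → run A
t=18: vr[A=1024/141 B=3040256/540171 E=2246494208/353812005 H=8198712320/1685873691] → run H
t=19: vr[A=1024/141 B=3040256/540171 E=2246494208/353812005] → run B
t=20: vr[A=1024/141 B=3473408/540171 E=2246494208/353812005] → run E
t=21: vr[A=1024/141 B=3473408/540171 E=2799629312/353812005] → run B
t=22: vr[A=1024/141 B=3906560/540171 E=2799629312/353812005] → run B
t=23: vr[A=1024/141 B=4339712/540171 E=2799629312/353812005] → run A
t=24: vr[A=4096/423 B=4339712/540171 E=2799629312/353812005] → run E
t=25: vr[A=4096/423 B=4339712/540171 E=3352764416/353812005] → run B
t=26: vr[A=4096/423 E=3352764416/353812005] → run E
t=27: vr[A=4096/423 E=781179904/70762401] → run A
t=28: vr[A=5120/423 E=781179904/70762401] → run E
t=29: vr[A=5120/423 E=4459034624/353812005] → run A
t=30: vr[A=2048/141 E=4459034624/353812005] → run E
t=31: vr[A=2048/141 E=5012169728/353812005] → run E
t=32: vr[A=2048/141] → run A
t=33: (idle)
t=34: (idle)
t=35: (idle)
t=36: (idle)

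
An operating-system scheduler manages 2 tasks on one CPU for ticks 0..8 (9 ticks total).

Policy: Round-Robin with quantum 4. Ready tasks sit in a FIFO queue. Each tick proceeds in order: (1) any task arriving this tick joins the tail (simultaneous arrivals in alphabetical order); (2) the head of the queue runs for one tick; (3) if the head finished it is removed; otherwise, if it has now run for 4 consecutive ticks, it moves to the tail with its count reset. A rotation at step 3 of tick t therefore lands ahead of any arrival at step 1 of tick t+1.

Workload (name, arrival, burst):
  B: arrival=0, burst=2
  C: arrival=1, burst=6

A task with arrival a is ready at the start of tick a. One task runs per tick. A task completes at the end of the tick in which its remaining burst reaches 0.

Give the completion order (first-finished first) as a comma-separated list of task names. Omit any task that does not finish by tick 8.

t=0: queue=[B] q_used=0 → run B
t=1: queue=[B,C] q_used=1 → run B
t=2: queue=[C] q_used=0 → run C
t=3: queue=[C] q_used=1 → run C
t=4: queue=[C] q_used=2 → run C
t=5: queue=[C] q_used=3 → run C
t=6: queue=[C] q_used=0 → run C
t=7: queue=[C] q_used=1 → run C
t=8: (idle)

completion order = B, C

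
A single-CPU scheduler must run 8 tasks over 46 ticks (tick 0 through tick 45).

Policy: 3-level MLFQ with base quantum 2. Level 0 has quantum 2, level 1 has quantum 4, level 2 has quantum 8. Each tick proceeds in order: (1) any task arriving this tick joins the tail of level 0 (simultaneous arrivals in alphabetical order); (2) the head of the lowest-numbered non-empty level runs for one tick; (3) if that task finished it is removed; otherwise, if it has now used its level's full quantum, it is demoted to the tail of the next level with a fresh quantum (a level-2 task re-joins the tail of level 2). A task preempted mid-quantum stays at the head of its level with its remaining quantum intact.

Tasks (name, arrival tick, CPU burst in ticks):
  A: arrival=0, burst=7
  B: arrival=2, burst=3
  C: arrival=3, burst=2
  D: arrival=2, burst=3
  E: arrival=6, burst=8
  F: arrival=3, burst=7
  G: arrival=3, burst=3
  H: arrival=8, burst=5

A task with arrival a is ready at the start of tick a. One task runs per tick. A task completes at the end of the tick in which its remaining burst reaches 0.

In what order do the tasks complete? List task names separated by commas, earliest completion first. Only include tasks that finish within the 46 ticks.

completion order = C, B, D, G, H, A, F, E

t=0: L0/L1/L2 = A/-/- → run A
t=1: L0/L1/L2 = A/-/- → run A
t=2: L0/L1/L2 = BD/A/- → run B
t=3: L0/L1/L2 = BDCFG/A/- → run B
t=4: L0/L1/L2 = DCFG/AB/- → run D
t=5: L0/L1/L2 = DCFG/AB/- → run D
t=6: L0/L1/L2 = CFGE/ABD/- → run C
t=7: L0/L1/L2 = CFGE/ABD/- → run C
t=8: L0/L1/L2 = FGEH/ABD/- → run F
t=9: L0/L1/L2 = FGEH/ABD/- → run F
t=10: L0/L1/L2 = GEH/ABDF/- → run G
t=11: L0/L1/L2 = GEH/ABDF/- → run G
t=12: L0/L1/L2 = EH/ABDFG/- → run E
t=13: L0/L1/L2 = EH/ABDFG/- → run E
t=14: L0/L1/L2 = H/ABDFGE/- → run H
t=15: L0/L1/L2 = H/ABDFGE/- → run H
t=16: L0/L1/L2 = -/ABDFGEH/- → run A
t=17: L0/L1/L2 = -/ABDFGEH/- → run A
t=18: L0/L1/L2 = -/ABDFGEH/- → run A
t=19: L0/L1/L2 = -/ABDFGEH/- → run A
t=20: L0/L1/L2 = -/BDFGEH/A → run B
t=21: L0/L1/L2 = -/DFGEH/A → run D
t=22: L0/L1/L2 = -/FGEH/A → run F
t=23: L0/L1/L2 = -/FGEH/A → run F
t=24: L0/L1/L2 = -/FGEH/A → run F
t=25: L0/L1/L2 = -/FGEH/A → run F
t=26: L0/L1/L2 = -/GEH/AF → run G
t=27: L0/L1/L2 = -/EH/AF → run E
t=28: L0/L1/L2 = -/EH/AF → run E
t=29: L0/L1/L2 = -/EH/AF → run E
t=30: L0/L1/L2 = -/EH/AF → run E
t=31: L0/L1/L2 = -/H/AFE → run H
t=32: L0/L1/L2 = -/H/AFE → run H
t=33: L0/L1/L2 = -/H/AFE → run H
t=34: L0/L1/L2 = -/-/AFE → run A
t=35: L0/L1/L2 = -/-/FE → run F
t=36: L0/L1/L2 = -/-/E → run E
t=37: L0/L1/L2 = -/-/E → run E
t=38: (idle)
t=39: (idle)
t=40: (idle)
t=41: (idle)
t=42: (idle)
t=43: (idle)
t=44: (idle)
t=45: (idle)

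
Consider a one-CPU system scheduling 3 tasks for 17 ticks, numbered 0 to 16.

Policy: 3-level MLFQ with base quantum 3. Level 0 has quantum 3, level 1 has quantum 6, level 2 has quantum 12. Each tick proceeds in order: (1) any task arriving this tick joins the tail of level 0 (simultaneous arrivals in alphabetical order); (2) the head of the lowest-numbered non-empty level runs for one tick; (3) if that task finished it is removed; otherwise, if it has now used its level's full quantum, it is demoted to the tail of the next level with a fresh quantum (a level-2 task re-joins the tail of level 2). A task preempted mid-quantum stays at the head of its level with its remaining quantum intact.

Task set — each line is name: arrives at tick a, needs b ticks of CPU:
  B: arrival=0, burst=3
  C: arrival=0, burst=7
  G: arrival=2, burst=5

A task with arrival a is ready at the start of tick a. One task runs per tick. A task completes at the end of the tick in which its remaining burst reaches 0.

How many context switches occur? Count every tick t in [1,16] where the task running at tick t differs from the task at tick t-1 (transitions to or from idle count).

context switches = 5

t=0: L0/L1/L2 = BC/-/- → run B
t=1: L0/L1/L2 = BC/-/- → run B
t=2: L0/L1/L2 = BCG/-/- → run B
t=3: L0/L1/L2 = CG/-/- → run C
t=4: L0/L1/L2 = CG/-/- → run C
t=5: L0/L1/L2 = CG/-/- → run C
t=6: L0/L1/L2 = G/C/- → run G
t=7: L0/L1/L2 = G/C/- → run G
t=8: L0/L1/L2 = G/C/- → run G
t=9: L0/L1/L2 = -/CG/- → run C
t=10: L0/L1/L2 = -/CG/- → run C
t=11: L0/L1/L2 = -/CG/- → run C
t=12: L0/L1/L2 = -/CG/- → run C
t=13: L0/L1/L2 = -/G/- → run G
t=14: L0/L1/L2 = -/G/- → run G
t=15: (idle)
t=16: (idle)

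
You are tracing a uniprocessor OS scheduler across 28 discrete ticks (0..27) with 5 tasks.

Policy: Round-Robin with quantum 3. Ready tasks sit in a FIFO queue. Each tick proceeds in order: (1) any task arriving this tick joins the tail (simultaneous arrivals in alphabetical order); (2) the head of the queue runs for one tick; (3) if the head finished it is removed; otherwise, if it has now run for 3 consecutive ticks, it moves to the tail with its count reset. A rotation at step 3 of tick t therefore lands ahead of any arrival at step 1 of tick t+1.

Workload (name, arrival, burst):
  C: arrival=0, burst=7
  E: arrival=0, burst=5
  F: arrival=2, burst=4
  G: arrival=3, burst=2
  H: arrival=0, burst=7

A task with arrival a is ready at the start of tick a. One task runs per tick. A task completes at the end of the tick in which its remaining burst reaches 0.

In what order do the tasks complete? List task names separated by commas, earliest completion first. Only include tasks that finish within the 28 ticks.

t=0: queue=[C,E,H] q_used=0 → run C
t=1: queue=[C,E,H] q_used=1 → run C
t=2: queue=[C,E,H,F] q_used=2 → run C
t=3: queue=[E,H,F,C,G] q_used=0 → run E
t=4: queue=[E,H,F,C,G] q_used=1 → run E
t=5: queue=[E,H,F,C,G] q_used=2 → run E
t=6: queue=[H,F,C,G,E] q_used=0 → run H
t=7: queue=[H,F,C,G,E] q_used=1 → run H
t=8: queue=[H,F,C,G,E] q_used=2 → run H
t=9: queue=[F,C,G,E,H] q_used=0 → run F
t=10: queue=[F,C,G,E,H] q_used=1 → run F
t=11: queue=[F,C,G,E,H] q_used=2 → run F
t=12: queue=[C,G,E,H,F] q_used=0 → run C
t=13: queue=[C,G,E,H,F] q_used=1 → run C
t=14: queue=[C,G,E,H,F] q_used=2 → run C
t=15: queue=[G,E,H,F,C] q_used=0 → run G
t=16: queue=[G,E,H,F,C] q_used=1 → run G
t=17: queue=[E,H,F,C] q_used=0 → run E
t=18: queue=[E,H,F,C] q_used=1 → run E
t=19: queue=[H,F,C] q_used=0 → run H
t=20: queue=[H,F,C] q_used=1 → run H
t=21: queue=[H,F,C] q_used=2 → run H
t=22: queue=[F,C,H] q_used=0 → run F
t=23: queue=[C,H] q_used=0 → run C
t=24: queue=[H] q_used=0 → run H
t=25: (idle)
t=26: (idle)
t=27: (idle)

completion order = G, E, F, C, H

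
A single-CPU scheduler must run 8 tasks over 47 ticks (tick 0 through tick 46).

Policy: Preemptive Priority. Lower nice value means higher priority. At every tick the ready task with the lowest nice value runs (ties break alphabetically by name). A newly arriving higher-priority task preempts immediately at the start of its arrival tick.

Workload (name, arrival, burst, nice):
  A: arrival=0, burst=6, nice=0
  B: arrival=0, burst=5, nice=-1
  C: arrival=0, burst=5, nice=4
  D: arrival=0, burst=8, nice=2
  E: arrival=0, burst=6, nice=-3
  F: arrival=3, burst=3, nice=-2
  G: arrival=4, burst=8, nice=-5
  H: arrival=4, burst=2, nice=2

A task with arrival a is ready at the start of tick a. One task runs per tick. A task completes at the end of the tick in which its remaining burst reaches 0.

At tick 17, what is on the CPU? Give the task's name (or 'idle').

running at tick 17 = B

t=0: ready={A,B,C,D,E} → run E
t=1: ready={A,B,C,D,E} → run E
t=2: ready={A,B,C,D,E} → run E
t=3: ready={A,B,C,D,E,F} → run E
t=4: ready={A,B,C,D,E,F,G,H} → run G
t=5: ready={A,B,C,D,E,F,G,H} → run G
t=6: ready={A,B,C,D,E,F,G,H} → run G
t=7: ready={A,B,C,D,E,F,G,H} → run G
t=8: ready={A,B,C,D,E,F,G,H} → run G
t=9: ready={A,B,C,D,E,F,G,H} → run G
t=10: ready={A,B,C,D,E,F,G,H} → run G
t=11: ready={A,B,C,D,E,F,G,H} → run G
t=12: ready={A,B,C,D,E,F,H} → run E
t=13: ready={A,B,C,D,E,F,H} → run E
t=14: ready={A,B,C,D,F,H} → run F
t=15: ready={A,B,C,D,F,H} → run F
t=16: ready={A,B,C,D,F,H} → run F
t=17: ready={A,B,C,D,H} → run B
t=18: ready={A,B,C,D,H} → run B
t=19: ready={A,B,C,D,H} → run B
t=20: ready={A,B,C,D,H} → run B
t=21: ready={A,B,C,D,H} → run B
t=22: ready={A,C,D,H} → run A
t=23: ready={A,C,D,H} → run A
t=24: ready={A,C,D,H} → run A
t=25: ready={A,C,D,H} → run A
t=26: ready={A,C,D,H} → run A
t=27: ready={A,C,D,H} → run A
t=28: ready={C,D,H} → run D
t=29: ready={C,D,H} → run D
t=30: ready={C,D,H} → run D
t=31: ready={C,D,H} → run D
t=32: ready={C,D,H} → run D
t=33: ready={C,D,H} → run D
t=34: ready={C,D,H} → run D
t=35: ready={C,D,H} → run D
t=36: ready={C,H} → run H
t=37: ready={C,H} → run H
t=38: ready={C} → run C
t=39: ready={C} → run C
t=40: ready={C} → run C
t=41: ready={C} → run C
t=42: ready={C} → run C
t=43: (idle)
t=44: (idle)
t=45: (idle)
t=46: (idle)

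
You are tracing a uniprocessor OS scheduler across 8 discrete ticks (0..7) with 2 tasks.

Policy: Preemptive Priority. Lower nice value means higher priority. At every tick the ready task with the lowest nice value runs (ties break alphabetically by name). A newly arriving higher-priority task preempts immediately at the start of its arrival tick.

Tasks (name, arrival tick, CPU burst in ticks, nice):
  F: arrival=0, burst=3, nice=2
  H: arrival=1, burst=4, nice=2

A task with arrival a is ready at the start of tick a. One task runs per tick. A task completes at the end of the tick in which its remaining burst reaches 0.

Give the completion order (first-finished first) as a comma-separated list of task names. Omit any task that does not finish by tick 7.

completion order = F, H

t=0: ready={F} → run F
t=1: ready={F,H} → run F
t=2: ready={F,H} → run F
t=3: ready={H} → run H
t=4: ready={H} → run H
t=5: ready={H} → run H
t=6: ready={H} → run H
t=7: (idle)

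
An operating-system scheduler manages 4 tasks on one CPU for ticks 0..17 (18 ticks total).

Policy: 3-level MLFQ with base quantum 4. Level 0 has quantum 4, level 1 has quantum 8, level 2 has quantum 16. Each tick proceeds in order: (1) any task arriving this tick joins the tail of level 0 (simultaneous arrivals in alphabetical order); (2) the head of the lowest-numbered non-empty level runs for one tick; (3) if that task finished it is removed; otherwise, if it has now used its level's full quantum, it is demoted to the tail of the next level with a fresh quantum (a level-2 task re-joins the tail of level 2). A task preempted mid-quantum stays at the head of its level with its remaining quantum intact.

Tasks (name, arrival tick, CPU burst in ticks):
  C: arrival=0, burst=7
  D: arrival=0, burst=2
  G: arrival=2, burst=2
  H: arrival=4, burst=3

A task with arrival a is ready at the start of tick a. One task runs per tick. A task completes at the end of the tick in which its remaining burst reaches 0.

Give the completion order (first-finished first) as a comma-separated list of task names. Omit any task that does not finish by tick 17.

t=0: L0/L1/L2 = CD/-/- → run C
t=1: L0/L1/L2 = CD/-/- → run C
t=2: L0/L1/L2 = CDG/-/- → run C
t=3: L0/L1/L2 = CDG/-/- → run C
t=4: L0/L1/L2 = DGH/C/- → run D
t=5: L0/L1/L2 = DGH/C/- → run D
t=6: L0/L1/L2 = GH/C/- → run G
t=7: L0/L1/L2 = GH/C/- → run G
t=8: L0/L1/L2 = H/C/- → run H
t=9: L0/L1/L2 = H/C/- → run H
t=10: L0/L1/L2 = H/C/- → run H
t=11: L0/L1/L2 = -/C/- → run C
t=12: L0/L1/L2 = -/C/- → run C
t=13: L0/L1/L2 = -/C/- → run C
t=14: (idle)
t=15: (idle)
t=16: (idle)
t=17: (idle)

completion order = D, G, H, C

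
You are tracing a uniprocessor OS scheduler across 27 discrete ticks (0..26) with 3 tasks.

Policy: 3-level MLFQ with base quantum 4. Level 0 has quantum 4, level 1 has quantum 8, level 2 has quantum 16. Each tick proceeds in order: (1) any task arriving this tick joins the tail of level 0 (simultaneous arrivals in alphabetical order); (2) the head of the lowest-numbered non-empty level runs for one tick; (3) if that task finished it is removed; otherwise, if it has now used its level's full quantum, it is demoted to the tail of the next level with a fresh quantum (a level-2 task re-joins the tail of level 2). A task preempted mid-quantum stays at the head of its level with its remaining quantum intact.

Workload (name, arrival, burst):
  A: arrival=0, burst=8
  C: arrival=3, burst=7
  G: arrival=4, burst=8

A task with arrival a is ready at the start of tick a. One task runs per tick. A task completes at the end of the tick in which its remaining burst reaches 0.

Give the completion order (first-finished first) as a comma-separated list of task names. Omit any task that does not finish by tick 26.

t=0: L0/L1/L2 = A/-/- → run A
t=1: L0/L1/L2 = A/-/- → run A
t=2: L0/L1/L2 = A/-/- → run A
t=3: L0/L1/L2 = AC/-/- → run A
t=4: L0/L1/L2 = CG/A/- → run C
t=5: L0/L1/L2 = CG/A/- → run C
t=6: L0/L1/L2 = CG/A/- → run C
t=7: L0/L1/L2 = CG/A/- → run C
t=8: L0/L1/L2 = G/AC/- → run G
t=9: L0/L1/L2 = G/AC/- → run G
t=10: L0/L1/L2 = G/AC/- → run G
t=11: L0/L1/L2 = G/AC/- → run G
t=12: L0/L1/L2 = -/ACG/- → run A
t=13: L0/L1/L2 = -/ACG/- → run A
t=14: L0/L1/L2 = -/ACG/- → run A
t=15: L0/L1/L2 = -/ACG/- → run A
t=16: L0/L1/L2 = -/CG/- → run C
t=17: L0/L1/L2 = -/CG/- → run C
t=18: L0/L1/L2 = -/CG/- → run C
t=19: L0/L1/L2 = -/G/- → run G
t=20: L0/L1/L2 = -/G/- → run G
t=21: L0/L1/L2 = -/G/- → run G
t=22: L0/L1/L2 = -/G/- → run G
t=23: (idle)
t=24: (idle)
t=25: (idle)
t=26: (idle)

completion order = A, C, G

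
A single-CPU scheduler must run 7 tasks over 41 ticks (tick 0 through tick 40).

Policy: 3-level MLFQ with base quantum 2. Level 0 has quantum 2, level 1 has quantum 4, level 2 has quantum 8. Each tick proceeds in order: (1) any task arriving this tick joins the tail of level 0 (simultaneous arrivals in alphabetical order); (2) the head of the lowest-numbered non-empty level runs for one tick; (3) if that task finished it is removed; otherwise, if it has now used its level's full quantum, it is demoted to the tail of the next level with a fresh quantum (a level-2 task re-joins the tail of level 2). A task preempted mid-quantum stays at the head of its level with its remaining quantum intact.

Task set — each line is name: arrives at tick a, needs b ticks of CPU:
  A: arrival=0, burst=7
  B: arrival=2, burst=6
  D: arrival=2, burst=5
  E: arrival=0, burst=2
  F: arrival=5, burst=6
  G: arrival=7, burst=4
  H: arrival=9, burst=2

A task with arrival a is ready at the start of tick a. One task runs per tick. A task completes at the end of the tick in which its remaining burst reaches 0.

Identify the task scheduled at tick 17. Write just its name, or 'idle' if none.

t=0: L0/L1/L2 = AE/-/- → run A
t=1: L0/L1/L2 = AE/-/- → run A
t=2: L0/L1/L2 = EBD/A/- → run E
t=3: L0/L1/L2 = EBD/A/- → run E
t=4: L0/L1/L2 = BD/A/- → run B
t=5: L0/L1/L2 = BDF/A/- → run B
t=6: L0/L1/L2 = DF/AB/- → run D
t=7: L0/L1/L2 = DFG/AB/- → run D
t=8: L0/L1/L2 = FG/ABD/- → run F
t=9: L0/L1/L2 = FGH/ABD/- → run F
t=10: L0/L1/L2 = GH/ABDF/- → run G
t=11: L0/L1/L2 = GH/ABDF/- → run G
t=12: L0/L1/L2 = H/ABDFG/- → run H
t=13: L0/L1/L2 = H/ABDFG/- → run H
t=14: L0/L1/L2 = -/ABDFG/- → run A
t=15: L0/L1/L2 = -/ABDFG/- → run A
t=16: L0/L1/L2 = -/ABDFG/- → run A
t=17: L0/L1/L2 = -/ABDFG/- → run A
t=18: L0/L1/L2 = -/BDFG/A → run B
t=19: L0/L1/L2 = -/BDFG/A → run B
t=20: L0/L1/L2 = -/BDFG/A → run B
t=21: L0/L1/L2 = -/BDFG/A → run B
t=22: L0/L1/L2 = -/DFG/A → run D
t=23: L0/L1/L2 = -/DFG/A → run D
t=24: L0/L1/L2 = -/DFG/A → run D
t=25: L0/L1/L2 = -/FG/A → run F
t=26: L0/L1/L2 = -/FG/A → run F
t=27: L0/L1/L2 = -/FG/A → run F
t=28: L0/L1/L2 = -/FG/A → run F
t=29: L0/L1/L2 = -/G/A → run G
t=30: L0/L1/L2 = -/G/A → run G
t=31: L0/L1/L2 = -/-/A → run A
t=32: (idle)
t=33: (idle)
t=34: (idle)
t=35: (idle)
t=36: (idle)
t=37: (idle)
t=38: (idle)
t=39: (idle)
t=40: (idle)

running at tick 17 = A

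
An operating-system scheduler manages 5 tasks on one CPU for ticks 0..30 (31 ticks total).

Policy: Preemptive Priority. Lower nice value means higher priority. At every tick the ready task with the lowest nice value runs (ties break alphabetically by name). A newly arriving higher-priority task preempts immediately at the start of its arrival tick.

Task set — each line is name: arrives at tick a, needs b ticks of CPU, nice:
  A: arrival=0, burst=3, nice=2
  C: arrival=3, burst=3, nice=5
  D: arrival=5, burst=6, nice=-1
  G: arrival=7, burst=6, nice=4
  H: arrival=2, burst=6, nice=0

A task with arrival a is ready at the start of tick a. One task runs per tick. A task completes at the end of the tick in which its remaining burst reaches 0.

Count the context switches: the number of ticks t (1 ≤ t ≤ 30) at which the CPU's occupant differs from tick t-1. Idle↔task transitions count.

context switches = 7

t=0: ready={A} → run A
t=1: ready={A} → run A
t=2: ready={A,H} → run H
t=3: ready={A,C,H} → run H
t=4: ready={A,C,H} → run H
t=5: ready={A,C,D,H} → run D
t=6: ready={A,C,D,H} → run D
t=7: ready={A,C,D,G,H} → run D
t=8: ready={A,C,D,G,H} → run D
t=9: ready={A,C,D,G,H} → run D
t=10: ready={A,C,D,G,H} → run D
t=11: ready={A,C,G,H} → run H
t=12: ready={A,C,G,H} → run H
t=13: ready={A,C,G,H} → run H
t=14: ready={A,C,G} → run A
t=15: ready={C,G} → run G
t=16: ready={C,G} → run G
t=17: ready={C,G} → run G
t=18: ready={C,G} → run G
t=19: ready={C,G} → run G
t=20: ready={C,G} → run G
t=21: ready={C} → run C
t=22: ready={C} → run C
t=23: ready={C} → run C
t=24: (idle)
t=25: (idle)
t=26: (idle)
t=27: (idle)
t=28: (idle)
t=29: (idle)
t=30: (idle)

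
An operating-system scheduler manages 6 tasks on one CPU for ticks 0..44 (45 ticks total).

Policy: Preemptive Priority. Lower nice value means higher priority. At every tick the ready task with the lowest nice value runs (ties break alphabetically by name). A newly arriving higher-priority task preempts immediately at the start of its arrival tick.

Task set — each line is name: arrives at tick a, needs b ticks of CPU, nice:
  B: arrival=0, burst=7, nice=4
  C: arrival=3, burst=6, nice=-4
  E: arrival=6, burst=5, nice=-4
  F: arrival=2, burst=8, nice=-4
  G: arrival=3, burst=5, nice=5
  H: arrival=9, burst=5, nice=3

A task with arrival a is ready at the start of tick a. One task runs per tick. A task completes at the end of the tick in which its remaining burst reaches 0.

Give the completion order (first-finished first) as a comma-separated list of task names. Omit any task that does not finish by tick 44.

t=0: ready={B} → run B
t=1: ready={B} → run B
t=2: ready={B,F} → run F
t=3: ready={B,C,F,G} → run C
t=4: ready={B,C,F,G} → run C
t=5: ready={B,C,F,G} → run C
t=6: ready={B,C,E,F,G} → run C
t=7: ready={B,C,E,F,G} → run C
t=8: ready={B,C,E,F,G} → run C
t=9: ready={B,E,F,G,H} → run E
t=10: ready={B,E,F,G,H} → run E
t=11: ready={B,E,F,G,H} → run E
t=12: ready={B,E,F,G,H} → run E
t=13: ready={B,E,F,G,H} → run E
t=14: ready={B,F,G,H} → run F
t=15: ready={B,F,G,H} → run F
t=16: ready={B,F,G,H} → run F
t=17: ready={B,F,G,H} → run F
t=18: ready={B,F,G,H} → run F
t=19: ready={B,F,G,H} → run F
t=20: ready={B,F,G,H} → run F
t=21: ready={B,G,H} → run H
t=22: ready={B,G,H} → run H
t=23: ready={B,G,H} → run H
t=24: ready={B,G,H} → run H
t=25: ready={B,G,H} → run H
t=26: ready={B,G} → run B
t=27: ready={B,G} → run B
t=28: ready={B,G} → run B
t=29: ready={B,G} → run B
t=30: ready={B,G} → run B
t=31: ready={G} → run G
t=32: ready={G} → run G
t=33: ready={G} → run G
t=34: ready={G} → run G
t=35: ready={G} → run G
t=36: (idle)
t=37: (idle)
t=38: (idle)
t=39: (idle)
t=40: (idle)
t=41: (idle)
t=42: (idle)
t=43: (idle)
t=44: (idle)

completion order = C, E, F, H, B, G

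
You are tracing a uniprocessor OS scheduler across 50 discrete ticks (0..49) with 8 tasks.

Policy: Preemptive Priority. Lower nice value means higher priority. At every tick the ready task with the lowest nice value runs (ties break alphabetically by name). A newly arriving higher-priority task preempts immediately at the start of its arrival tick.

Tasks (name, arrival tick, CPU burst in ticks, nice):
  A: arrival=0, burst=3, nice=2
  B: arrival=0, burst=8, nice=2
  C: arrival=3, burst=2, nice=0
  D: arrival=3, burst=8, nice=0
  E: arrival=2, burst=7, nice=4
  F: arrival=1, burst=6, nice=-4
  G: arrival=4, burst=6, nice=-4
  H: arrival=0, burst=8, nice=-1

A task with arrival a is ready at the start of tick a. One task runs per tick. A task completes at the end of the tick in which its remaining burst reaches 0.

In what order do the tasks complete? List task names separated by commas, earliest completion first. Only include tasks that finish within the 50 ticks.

completion order = F, G, H, C, D, A, B, E

t=0: ready={A,B,H} → run H
t=1: ready={A,B,F,H} → run F
t=2: ready={A,B,E,F,H} → run F
t=3: ready={A,B,C,D,E,F,H} → run F
t=4: ready={A,B,C,D,E,F,G,H} → run F
t=5: ready={A,B,C,D,E,F,G,H} → run F
t=6: ready={A,B,C,D,E,F,G,H} → run F
t=7: ready={A,B,C,D,E,G,H} → run G
t=8: ready={A,B,C,D,E,G,H} → run G
t=9: ready={A,B,C,D,E,G,H} → run G
t=10: ready={A,B,C,D,E,G,H} → run G
t=11: ready={A,B,C,D,E,G,H} → run G
t=12: ready={A,B,C,D,E,G,H} → run G
t=13: ready={A,B,C,D,E,H} → run H
t=14: ready={A,B,C,D,E,H} → run H
t=15: ready={A,B,C,D,E,H} → run H
t=16: ready={A,B,C,D,E,H} → run H
t=17: ready={A,B,C,D,E,H} → run H
t=18: ready={A,B,C,D,E,H} → run H
t=19: ready={A,B,C,D,E,H} → run H
t=20: ready={A,B,C,D,E} → run C
t=21: ready={A,B,C,D,E} → run C
t=22: ready={A,B,D,E} → run D
t=23: ready={A,B,D,E} → run D
t=24: ready={A,B,D,E} → run D
t=25: ready={A,B,D,E} → run D
t=26: ready={A,B,D,E} → run D
t=27: ready={A,B,D,E} → run D
t=28: ready={A,B,D,E} → run D
t=29: ready={A,B,D,E} → run D
t=30: ready={A,B,E} → run A
t=31: ready={A,B,E} → run A
t=32: ready={A,B,E} → run A
t=33: ready={B,E} → run B
t=34: ready={B,E} → run B
t=35: ready={B,E} → run B
t=36: ready={B,E} → run B
t=37: ready={B,E} → run B
t=38: ready={B,E} → run B
t=39: ready={B,E} → run B
t=40: ready={B,E} → run B
t=41: ready={E} → run E
t=42: ready={E} → run E
t=43: ready={E} → run E
t=44: ready={E} → run E
t=45: ready={E} → run E
t=46: ready={E} → run E
t=47: ready={E} → run E
t=48: (idle)
t=49: (idle)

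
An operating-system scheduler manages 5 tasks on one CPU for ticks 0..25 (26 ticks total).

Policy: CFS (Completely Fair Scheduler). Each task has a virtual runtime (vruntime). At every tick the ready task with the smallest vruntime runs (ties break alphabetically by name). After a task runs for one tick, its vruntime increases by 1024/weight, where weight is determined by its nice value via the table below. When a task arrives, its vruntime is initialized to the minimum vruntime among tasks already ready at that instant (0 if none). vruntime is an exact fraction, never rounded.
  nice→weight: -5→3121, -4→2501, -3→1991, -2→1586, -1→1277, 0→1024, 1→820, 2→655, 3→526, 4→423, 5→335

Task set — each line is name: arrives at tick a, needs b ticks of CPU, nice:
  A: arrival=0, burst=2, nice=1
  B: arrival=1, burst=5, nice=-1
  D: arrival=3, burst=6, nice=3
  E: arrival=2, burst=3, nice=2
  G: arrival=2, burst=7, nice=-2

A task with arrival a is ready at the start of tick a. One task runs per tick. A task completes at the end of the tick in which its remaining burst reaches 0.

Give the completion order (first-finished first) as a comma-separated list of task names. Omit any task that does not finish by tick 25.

completion order = A, E, B, G, D

t=0: vr[A=0] → run A
t=1: vr[A=256/205 B=256/205] → run A
t=2: vr[B=256/205 E=256/205 G=256/205] → run B
t=3: vr[B=536832/261785 D=256/205 E=256/205 G=256/205] → run D
t=4: vr[B=536832/261785 D=172288/53915 E=256/205 G=256/205] → run E
t=5: vr[B=536832/261785 D=172288/53915 E=15104/5371 G=256/205] → run G
t=6: vr[B=536832/261785 D=172288/53915 E=15104/5371 G=307968/162565] → run G
t=7: vr[B=536832/261785 D=172288/53915 E=15104/5371 G=412928/162565] → run B
t=8: vr[B=746752/261785 D=172288/53915 E=15104/5371 G=412928/162565] → run G
t=9: vr[B=746752/261785 D=172288/53915 E=15104/5371 G=517888/162565] → run E
t=10: vr[B=746752/261785 D=172288/53915 E=117504/26855 G=517888/162565] → run B
t=11: vr[B=956672/261785 D=172288/53915 E=117504/26855 G=517888/162565] → run G
t=12: vr[B=956672/261785 D=172288/53915 E=117504/26855 G=622848/162565] → run D
t=13: vr[B=956672/261785 D=277248/53915 E=117504/26855 G=622848/162565] → run B
t=14: vr[B=1166592/261785 D=277248/53915 E=117504/26855 G=622848/162565] → run G
t=15: vr[B=1166592/261785 D=277248/53915 E=117504/26855 G=727808/162565] → run E
t=16: vr[B=1166592/261785 D=277248/53915 G=727808/162565] → run B
t=17: vr[D=277248/53915 G=727808/162565] → run G
t=18: vr[D=277248/53915 G=832768/162565] → run G
t=19: vr[D=277248/53915] → run D
t=20: vr[D=382208/53915] → run D
t=21: vr[D=487168/53915] → run D
t=22: vr[D=592128/53915] → run D
t=23: (idle)
t=24: (idle)
t=25: (idle)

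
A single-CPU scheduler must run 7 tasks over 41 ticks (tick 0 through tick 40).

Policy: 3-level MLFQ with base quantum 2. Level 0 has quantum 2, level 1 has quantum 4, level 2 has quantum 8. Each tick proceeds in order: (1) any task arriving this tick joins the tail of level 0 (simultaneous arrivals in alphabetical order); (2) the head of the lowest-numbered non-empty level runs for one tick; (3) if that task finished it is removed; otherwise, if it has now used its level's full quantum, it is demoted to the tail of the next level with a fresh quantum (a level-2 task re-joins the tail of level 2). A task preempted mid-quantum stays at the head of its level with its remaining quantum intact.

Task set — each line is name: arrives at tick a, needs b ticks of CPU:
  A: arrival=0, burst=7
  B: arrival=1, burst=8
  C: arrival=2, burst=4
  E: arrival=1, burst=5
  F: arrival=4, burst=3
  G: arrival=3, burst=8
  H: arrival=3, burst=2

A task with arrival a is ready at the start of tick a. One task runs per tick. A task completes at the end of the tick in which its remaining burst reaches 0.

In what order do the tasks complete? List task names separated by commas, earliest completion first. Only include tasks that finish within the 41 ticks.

completion order = H, E, C, F, A, B, G

t=0: L0/L1/L2 = A/-/- → run A
t=1: L0/L1/L2 = ABE/-/- → run A
t=2: L0/L1/L2 = BEC/A/- → run B
t=3: L0/L1/L2 = BECGH/A/- → run B
t=4: L0/L1/L2 = ECGHF/AB/- → run E
t=5: L0/L1/L2 = ECGHF/AB/- → run E
t=6: L0/L1/L2 = CGHF/ABE/- → run C
t=7: L0/L1/L2 = CGHF/ABE/- → run C
t=8: L0/L1/L2 = GHF/ABEC/- → run G
t=9: L0/L1/L2 = GHF/ABEC/- → run G
t=10: L0/L1/L2 = HF/ABECG/- → run H
t=11: L0/L1/L2 = HF/ABECG/- → run H
t=12: L0/L1/L2 = F/ABECG/- → run F
t=13: L0/L1/L2 = F/ABECG/- → run F
t=14: L0/L1/L2 = -/ABECGF/- → run A
t=15: L0/L1/L2 = -/ABECGF/- → run A
t=16: L0/L1/L2 = -/ABECGF/- → run A
t=17: L0/L1/L2 = -/ABECGF/- → run A
t=18: L0/L1/L2 = -/BECGF/A → run B
t=19: L0/L1/L2 = -/BECGF/A → run B
t=20: L0/L1/L2 = -/BECGF/A → run B
t=21: L0/L1/L2 = -/BECGF/A → run B
t=22: L0/L1/L2 = -/ECGF/AB → run E
t=23: L0/L1/L2 = -/ECGF/AB → run E
t=24: L0/L1/L2 = -/ECGF/AB → run E
t=25: L0/L1/L2 = -/CGF/AB → run C
t=26: L0/L1/L2 = -/CGF/AB → run C
t=27: L0/L1/L2 = -/GF/AB → run G
t=28: L0/L1/L2 = -/GF/AB → run G
t=29: L0/L1/L2 = -/GF/AB → run G
t=30: L0/L1/L2 = -/GF/AB → run G
t=31: L0/L1/L2 = -/F/ABG → run F
t=32: L0/L1/L2 = -/-/ABG → run A
t=33: L0/L1/L2 = -/-/BG → run B
t=34: L0/L1/L2 = -/-/BG → run B
t=35: L0/L1/L2 = -/-/G → run G
t=36: L0/L1/L2 = -/-/G → run G
t=37: (idle)
t=38: (idle)
t=39: (idle)
t=40: (idle)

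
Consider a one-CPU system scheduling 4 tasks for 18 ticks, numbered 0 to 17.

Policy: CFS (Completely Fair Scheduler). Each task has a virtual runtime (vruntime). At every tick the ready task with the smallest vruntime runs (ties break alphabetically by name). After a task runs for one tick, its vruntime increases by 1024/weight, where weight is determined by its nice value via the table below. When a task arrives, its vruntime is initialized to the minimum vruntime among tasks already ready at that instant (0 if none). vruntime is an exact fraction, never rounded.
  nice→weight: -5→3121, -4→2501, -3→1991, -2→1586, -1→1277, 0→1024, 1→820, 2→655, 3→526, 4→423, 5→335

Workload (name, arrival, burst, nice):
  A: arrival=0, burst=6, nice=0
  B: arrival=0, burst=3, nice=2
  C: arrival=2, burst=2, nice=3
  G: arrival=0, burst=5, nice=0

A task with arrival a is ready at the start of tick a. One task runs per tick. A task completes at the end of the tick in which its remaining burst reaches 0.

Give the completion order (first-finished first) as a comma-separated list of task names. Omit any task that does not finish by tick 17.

t=0: vr[A=0 B=0 G=0] → run A
t=1: vr[A=1 B=0 G=0] → run B
t=2: vr[A=1 B=1024/655 C=0 G=0] → run C
t=3: vr[A=1 B=1024/655 C=512/263 G=0] → run G
t=4: vr[A=1 B=1024/655 C=512/263 G=1] → run A
t=5: vr[A=2 B=1024/655 C=512/263 G=1] → run G
t=6: vr[A=2 B=1024/655 C=512/263 G=2] → run B
t=7: vr[A=2 B=2048/655 C=512/263 G=2] → run C
t=8: vr[A=2 B=2048/655 G=2] → run A
t=9: vr[A=3 B=2048/655 G=2] → run G
t=10: vr[A=3 B=2048/655 G=3] → run A
t=11: vr[A=4 B=2048/655 G=3] → run G
t=12: vr[A=4 B=2048/655 G=4] → run B
t=13: vr[A=4 G=4] → run A
t=14: vr[A=5 G=4] → run G
t=15: vr[A=5] → run A
t=16: (idle)
t=17: (idle)

completion order = C, B, G, A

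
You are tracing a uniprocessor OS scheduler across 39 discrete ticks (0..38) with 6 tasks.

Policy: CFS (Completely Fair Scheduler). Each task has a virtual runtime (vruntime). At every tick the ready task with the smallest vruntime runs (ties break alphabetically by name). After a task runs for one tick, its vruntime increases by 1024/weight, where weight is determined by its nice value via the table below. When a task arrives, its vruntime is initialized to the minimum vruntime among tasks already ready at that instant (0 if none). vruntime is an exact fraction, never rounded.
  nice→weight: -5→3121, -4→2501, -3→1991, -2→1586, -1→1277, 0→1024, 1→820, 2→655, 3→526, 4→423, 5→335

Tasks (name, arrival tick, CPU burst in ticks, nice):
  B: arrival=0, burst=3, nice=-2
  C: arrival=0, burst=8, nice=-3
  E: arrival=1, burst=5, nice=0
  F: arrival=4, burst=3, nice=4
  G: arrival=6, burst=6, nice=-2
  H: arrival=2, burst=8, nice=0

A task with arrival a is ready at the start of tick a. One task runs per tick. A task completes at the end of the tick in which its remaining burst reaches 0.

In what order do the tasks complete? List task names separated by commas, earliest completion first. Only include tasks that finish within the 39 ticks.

t=0: vr[B=0 C=0] → run B
t=1: vr[B=512/793 C=0 E=0] → run C
t=2: vr[B=512/793 C=1024/1991 E=0 H=0] → run E
t=3: vr[B=512/793 C=1024/1991 E=1 H=0] → run H
t=4: vr[B=512/793 C=1024/1991 E=1 F=1024/1991 H=1] → run C
t=5: vr[B=512/793 C=2048/1991 E=1 F=1024/1991 H=1] → run F
t=6: vr[B=512/793 C=2048/1991 E=1 F=2471936/842193 G=512/793 H=1] → run B
t=7: vr[B=1024/793 C=2048/1991 E=1 F=2471936/842193 G=512/793 H=1] → run G
t=8: vr[B=1024/793 C=2048/1991 E=1 F=2471936/842193 G=1024/793 H=1] → run E
t=9: vr[B=1024/793 C=2048/1991 E=2 F=2471936/842193 G=1024/793 H=1] → run H
t=10: vr[B=1024/793 C=2048/1991 E=2 F=2471936/842193 G=1024/793 H=2] → run C
t=11: vr[B=1024/793 C=3072/1991 E=2 F=2471936/842193 G=1024/793 H=2] → run B
t=12: vr[C=3072/1991 E=2 F=2471936/842193 G=1024/793 H=2] → run G
t=13: vr[C=3072/1991 E=2 F=2471936/842193 G=1536/793 H=2] → run C
t=14: vr[C=4096/1991 E=2 F=2471936/842193 G=1536/793 H=2] → run G
t=15: vr[C=4096/1991 E=2 F=2471936/842193 G=2048/793 H=2] → run E
t=16: vr[C=4096/1991 E=3 F=2471936/842193 G=2048/793 H=2] → run H
t=17: vr[C=4096/1991 E=3 F=2471936/842193 G=2048/793 H=3] → run C
t=18: vr[C=5120/1991 E=3 F=2471936/842193 G=2048/793 H=3] → run C
t=19: vr[C=6144/1991 E=3 F=2471936/842193 G=2048/793 H=3] → run G
t=20: vr[C=6144/1991 E=3 F=2471936/842193 G=2560/793 H=3] → run F
t=21: vr[C=6144/1991 E=3 F=4510720/842193 G=2560/793 H=3] → run E
t=22: vr[C=6144/1991 E=4 F=4510720/842193 G=2560/793 H=3] → run H
t=23: vr[C=6144/1991 E=4 F=4510720/842193 G=2560/793 H=4] → run C
t=24: vr[C=7168/1991 E=4 F=4510720/842193 G=2560/793 H=4] → run G
t=25: vr[C=7168/1991 E=4 F=4510720/842193 G=3072/793 H=4] → run C
t=26: vr[E=4 F=4510720/842193 G=3072/793 H=4] → run G
t=27: vr[E=4 F=4510720/842193 H=4] → run E
t=28: vr[F=4510720/842193 H=4] → run H
t=29: vr[F=4510720/842193 H=5] → run H
t=30: vr[F=4510720/842193 H=6] → run F
t=31: vr[H=6] → run H
t=32: vr[H=7] → run H
t=33: (idle)
t=34: (idle)
t=35: (idle)
t=36: (idle)
t=37: (idle)
t=38: (idle)

completion order = B, C, G, E, F, H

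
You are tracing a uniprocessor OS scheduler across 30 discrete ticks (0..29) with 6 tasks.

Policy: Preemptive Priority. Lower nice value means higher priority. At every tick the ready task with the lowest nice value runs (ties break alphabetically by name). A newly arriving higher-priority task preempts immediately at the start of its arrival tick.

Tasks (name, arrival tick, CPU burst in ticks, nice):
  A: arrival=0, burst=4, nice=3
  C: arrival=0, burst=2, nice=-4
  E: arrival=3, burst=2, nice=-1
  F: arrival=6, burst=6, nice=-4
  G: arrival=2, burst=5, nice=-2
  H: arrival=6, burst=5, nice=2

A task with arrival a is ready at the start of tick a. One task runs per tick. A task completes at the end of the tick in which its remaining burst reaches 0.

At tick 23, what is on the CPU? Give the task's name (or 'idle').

t=0: ready={A,C} → run C
t=1: ready={A,C} → run C
t=2: ready={A,G} → run G
t=3: ready={A,E,G} → run G
t=4: ready={A,E,G} → run G
t=5: ready={A,E,G} → run G
t=6: ready={A,E,F,G,H} → run F
t=7: ready={A,E,F,G,H} → run F
t=8: ready={A,E,F,G,H} → run F
t=9: ready={A,E,F,G,H} → run F
t=10: ready={A,E,F,G,H} → run F
t=11: ready={A,E,F,G,H} → run F
t=12: ready={A,E,G,H} → run G
t=13: ready={A,E,H} → run E
t=14: ready={A,E,H} → run E
t=15: ready={A,H} → run H
t=16: ready={A,H} → run H
t=17: ready={A,H} → run H
t=18: ready={A,H} → run H
t=19: ready={A,H} → run H
t=20: ready={A} → run A
t=21: ready={A} → run A
t=22: ready={A} → run A
t=23: ready={A} → run A
t=24: (idle)
t=25: (idle)
t=26: (idle)
t=27: (idle)
t=28: (idle)
t=29: (idle)

running at tick 23 = A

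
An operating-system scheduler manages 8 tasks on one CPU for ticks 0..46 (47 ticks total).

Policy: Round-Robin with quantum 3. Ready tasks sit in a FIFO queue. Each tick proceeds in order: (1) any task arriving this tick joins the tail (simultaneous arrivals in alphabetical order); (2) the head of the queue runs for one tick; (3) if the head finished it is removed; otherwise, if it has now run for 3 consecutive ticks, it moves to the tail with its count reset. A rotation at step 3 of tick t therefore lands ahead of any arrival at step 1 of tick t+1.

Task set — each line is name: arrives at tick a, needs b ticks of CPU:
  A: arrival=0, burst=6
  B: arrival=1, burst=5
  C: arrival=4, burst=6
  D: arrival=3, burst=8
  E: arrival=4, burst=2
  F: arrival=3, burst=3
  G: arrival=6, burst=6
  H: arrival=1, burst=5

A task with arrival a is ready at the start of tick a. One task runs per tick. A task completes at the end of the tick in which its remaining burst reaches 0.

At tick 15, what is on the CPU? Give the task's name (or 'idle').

running at tick 15 = F

t=0: queue=[A] q_used=0 → run A
t=1: queue=[A,B,H] q_used=1 → run A
t=2: queue=[A,B,H] q_used=2 → run A
t=3: queue=[B,H,A,D,F] q_used=0 → run B
t=4: queue=[B,H,A,D,F,C,E] q_used=1 → run B
t=5: queue=[B,H,A,D,F,C,E] q_used=2 → run B
t=6: queue=[H,A,D,F,C,E,B,G] q_used=0 → run H
t=7: queue=[H,A,D,F,C,E,B,G] q_used=1 → run H
t=8: queue=[H,A,D,F,C,E,B,G] q_used=2 → run H
t=9: queue=[A,D,F,C,E,B,G,H] q_used=0 → run A
t=10: queue=[A,D,F,C,E,B,G,H] q_used=1 → run A
t=11: queue=[A,D,F,C,E,B,G,H] q_used=2 → run A
t=12: queue=[D,F,C,E,B,G,H] q_used=0 → run D
t=13: queue=[D,F,C,E,B,G,H] q_used=1 → run D
t=14: queue=[D,F,C,E,B,G,H] q_used=2 → run D
t=15: queue=[F,C,E,B,G,H,D] q_used=0 → run F
t=16: queue=[F,C,E,B,G,H,D] q_used=1 → run F
t=17: queue=[F,C,E,B,G,H,D] q_used=2 → run F
t=18: queue=[C,E,B,G,H,D] q_used=0 → run C
t=19: queue=[C,E,B,G,H,D] q_used=1 → run C
t=20: queue=[C,E,B,G,H,D] q_used=2 → run C
t=21: queue=[E,B,G,H,D,C] q_used=0 → run E
t=22: queue=[E,B,G,H,D,C] q_used=1 → run E
t=23: queue=[B,G,H,D,C] q_used=0 → run B
t=24: queue=[B,G,H,D,C] q_used=1 → run B
t=25: queue=[G,H,D,C] q_used=0 → run G
t=26: queue=[G,H,D,C] q_used=1 → run G
t=27: queue=[G,H,D,C] q_used=2 → run G
t=28: queue=[H,D,C,G] q_used=0 → run H
t=29: queue=[H,D,C,G] q_used=1 → run H
t=30: queue=[D,C,G] q_used=0 → run D
t=31: queue=[D,C,G] q_used=1 → run D
t=32: queue=[D,C,G] q_used=2 → run D
t=33: queue=[C,G,D] q_used=0 → run C
t=34: queue=[C,G,D] q_used=1 → run C
t=35: queue=[C,G,D] q_used=2 → run C
t=36: queue=[G,D] q_used=0 → run G
t=37: queue=[G,D] q_used=1 → run G
t=38: queue=[G,D] q_used=2 → run G
t=39: queue=[D] q_used=0 → run D
t=40: queue=[D] q_used=1 → run D
t=41: (idle)
t=42: (idle)
t=43: (idle)
t=44: (idle)
t=45: (idle)
t=46: (idle)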